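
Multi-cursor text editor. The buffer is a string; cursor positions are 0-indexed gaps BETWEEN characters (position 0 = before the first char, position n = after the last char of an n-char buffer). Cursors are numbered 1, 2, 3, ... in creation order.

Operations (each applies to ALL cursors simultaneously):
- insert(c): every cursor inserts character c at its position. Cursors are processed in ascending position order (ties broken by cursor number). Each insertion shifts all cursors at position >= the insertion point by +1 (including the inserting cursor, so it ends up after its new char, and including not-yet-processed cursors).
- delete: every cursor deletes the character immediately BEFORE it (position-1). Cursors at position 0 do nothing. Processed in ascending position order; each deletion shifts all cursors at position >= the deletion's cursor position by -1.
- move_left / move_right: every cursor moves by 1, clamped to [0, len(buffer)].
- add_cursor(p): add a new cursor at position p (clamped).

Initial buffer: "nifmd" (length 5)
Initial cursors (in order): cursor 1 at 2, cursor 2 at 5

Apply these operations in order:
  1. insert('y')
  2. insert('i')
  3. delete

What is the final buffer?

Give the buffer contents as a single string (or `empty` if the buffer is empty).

After op 1 (insert('y')): buffer="niyfmdy" (len 7), cursors c1@3 c2@7, authorship ..1...2
After op 2 (insert('i')): buffer="niyifmdyi" (len 9), cursors c1@4 c2@9, authorship ..11...22
After op 3 (delete): buffer="niyfmdy" (len 7), cursors c1@3 c2@7, authorship ..1...2

Answer: niyfmdy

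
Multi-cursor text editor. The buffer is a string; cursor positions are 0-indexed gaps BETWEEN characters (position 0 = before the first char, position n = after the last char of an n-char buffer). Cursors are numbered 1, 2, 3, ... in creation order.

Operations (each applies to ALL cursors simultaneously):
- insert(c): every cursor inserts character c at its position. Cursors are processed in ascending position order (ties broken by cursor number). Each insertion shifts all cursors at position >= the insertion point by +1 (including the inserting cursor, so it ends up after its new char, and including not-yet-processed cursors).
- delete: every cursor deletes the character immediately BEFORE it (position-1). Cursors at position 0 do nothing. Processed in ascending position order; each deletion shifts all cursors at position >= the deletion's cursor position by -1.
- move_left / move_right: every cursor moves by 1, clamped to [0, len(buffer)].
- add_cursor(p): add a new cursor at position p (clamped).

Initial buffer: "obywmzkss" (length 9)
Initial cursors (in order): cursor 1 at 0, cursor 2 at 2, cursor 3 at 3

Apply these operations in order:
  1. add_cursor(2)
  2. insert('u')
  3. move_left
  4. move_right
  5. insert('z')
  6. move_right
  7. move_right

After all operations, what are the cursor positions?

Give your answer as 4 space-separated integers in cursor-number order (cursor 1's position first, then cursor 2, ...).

After op 1 (add_cursor(2)): buffer="obywmzkss" (len 9), cursors c1@0 c2@2 c4@2 c3@3, authorship .........
After op 2 (insert('u')): buffer="uobuuyuwmzkss" (len 13), cursors c1@1 c2@5 c4@5 c3@7, authorship 1..24.3......
After op 3 (move_left): buffer="uobuuyuwmzkss" (len 13), cursors c1@0 c2@4 c4@4 c3@6, authorship 1..24.3......
After op 4 (move_right): buffer="uobuuyuwmzkss" (len 13), cursors c1@1 c2@5 c4@5 c3@7, authorship 1..24.3......
After op 5 (insert('z')): buffer="uzobuuzzyuzwmzkss" (len 17), cursors c1@2 c2@8 c4@8 c3@11, authorship 11..2424.33......
After op 6 (move_right): buffer="uzobuuzzyuzwmzkss" (len 17), cursors c1@3 c2@9 c4@9 c3@12, authorship 11..2424.33......
After op 7 (move_right): buffer="uzobuuzzyuzwmzkss" (len 17), cursors c1@4 c2@10 c4@10 c3@13, authorship 11..2424.33......

Answer: 4 10 13 10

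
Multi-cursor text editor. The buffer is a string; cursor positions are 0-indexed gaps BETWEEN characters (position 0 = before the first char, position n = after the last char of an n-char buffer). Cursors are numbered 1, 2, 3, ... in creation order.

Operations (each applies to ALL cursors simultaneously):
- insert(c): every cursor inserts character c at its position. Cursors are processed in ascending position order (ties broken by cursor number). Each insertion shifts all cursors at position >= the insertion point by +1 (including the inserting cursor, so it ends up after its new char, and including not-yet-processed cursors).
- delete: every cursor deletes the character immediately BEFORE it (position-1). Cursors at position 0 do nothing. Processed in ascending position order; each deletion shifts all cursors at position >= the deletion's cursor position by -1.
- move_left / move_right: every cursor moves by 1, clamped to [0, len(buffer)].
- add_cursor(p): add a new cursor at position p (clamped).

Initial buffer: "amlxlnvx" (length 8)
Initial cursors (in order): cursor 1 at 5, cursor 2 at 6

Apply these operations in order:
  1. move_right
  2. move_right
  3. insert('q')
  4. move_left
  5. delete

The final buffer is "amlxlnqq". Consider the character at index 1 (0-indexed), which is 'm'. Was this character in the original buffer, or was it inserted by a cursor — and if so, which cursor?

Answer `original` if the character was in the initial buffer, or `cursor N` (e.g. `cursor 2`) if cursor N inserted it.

After op 1 (move_right): buffer="amlxlnvx" (len 8), cursors c1@6 c2@7, authorship ........
After op 2 (move_right): buffer="amlxlnvx" (len 8), cursors c1@7 c2@8, authorship ........
After op 3 (insert('q')): buffer="amlxlnvqxq" (len 10), cursors c1@8 c2@10, authorship .......1.2
After op 4 (move_left): buffer="amlxlnvqxq" (len 10), cursors c1@7 c2@9, authorship .......1.2
After op 5 (delete): buffer="amlxlnqq" (len 8), cursors c1@6 c2@7, authorship ......12
Authorship (.=original, N=cursor N): . . . . . . 1 2
Index 1: author = original

Answer: original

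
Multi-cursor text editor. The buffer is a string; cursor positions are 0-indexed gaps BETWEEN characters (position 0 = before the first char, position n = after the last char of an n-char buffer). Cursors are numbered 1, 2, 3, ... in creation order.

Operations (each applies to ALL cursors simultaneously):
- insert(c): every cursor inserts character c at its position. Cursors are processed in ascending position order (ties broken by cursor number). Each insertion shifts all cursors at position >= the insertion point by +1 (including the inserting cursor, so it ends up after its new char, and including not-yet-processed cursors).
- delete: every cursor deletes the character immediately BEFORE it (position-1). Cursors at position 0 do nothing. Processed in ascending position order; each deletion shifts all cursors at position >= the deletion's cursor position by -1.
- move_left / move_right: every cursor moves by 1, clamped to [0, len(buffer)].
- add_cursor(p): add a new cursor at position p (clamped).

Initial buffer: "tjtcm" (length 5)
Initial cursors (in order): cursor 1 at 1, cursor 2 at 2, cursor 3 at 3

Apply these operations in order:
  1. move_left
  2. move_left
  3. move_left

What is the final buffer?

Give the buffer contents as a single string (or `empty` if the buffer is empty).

Answer: tjtcm

Derivation:
After op 1 (move_left): buffer="tjtcm" (len 5), cursors c1@0 c2@1 c3@2, authorship .....
After op 2 (move_left): buffer="tjtcm" (len 5), cursors c1@0 c2@0 c3@1, authorship .....
After op 3 (move_left): buffer="tjtcm" (len 5), cursors c1@0 c2@0 c3@0, authorship .....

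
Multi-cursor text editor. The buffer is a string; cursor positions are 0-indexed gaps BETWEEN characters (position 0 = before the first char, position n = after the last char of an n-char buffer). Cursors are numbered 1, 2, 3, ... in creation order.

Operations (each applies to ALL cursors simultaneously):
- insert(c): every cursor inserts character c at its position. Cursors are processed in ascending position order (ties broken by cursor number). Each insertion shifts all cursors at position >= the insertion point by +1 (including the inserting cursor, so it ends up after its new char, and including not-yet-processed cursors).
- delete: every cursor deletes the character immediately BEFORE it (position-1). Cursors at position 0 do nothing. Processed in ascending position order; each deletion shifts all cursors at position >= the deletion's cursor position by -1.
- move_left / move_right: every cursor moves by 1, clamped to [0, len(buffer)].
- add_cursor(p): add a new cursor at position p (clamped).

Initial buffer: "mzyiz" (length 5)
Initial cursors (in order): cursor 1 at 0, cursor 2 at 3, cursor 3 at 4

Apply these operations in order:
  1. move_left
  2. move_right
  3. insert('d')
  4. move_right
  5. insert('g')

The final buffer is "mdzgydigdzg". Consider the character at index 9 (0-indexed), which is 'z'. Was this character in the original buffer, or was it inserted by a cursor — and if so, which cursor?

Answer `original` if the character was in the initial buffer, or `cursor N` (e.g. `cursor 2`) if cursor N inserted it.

Answer: original

Derivation:
After op 1 (move_left): buffer="mzyiz" (len 5), cursors c1@0 c2@2 c3@3, authorship .....
After op 2 (move_right): buffer="mzyiz" (len 5), cursors c1@1 c2@3 c3@4, authorship .....
After op 3 (insert('d')): buffer="mdzydidz" (len 8), cursors c1@2 c2@5 c3@7, authorship .1..2.3.
After op 4 (move_right): buffer="mdzydidz" (len 8), cursors c1@3 c2@6 c3@8, authorship .1..2.3.
After op 5 (insert('g')): buffer="mdzgydigdzg" (len 11), cursors c1@4 c2@8 c3@11, authorship .1.1.2.23.3
Authorship (.=original, N=cursor N): . 1 . 1 . 2 . 2 3 . 3
Index 9: author = original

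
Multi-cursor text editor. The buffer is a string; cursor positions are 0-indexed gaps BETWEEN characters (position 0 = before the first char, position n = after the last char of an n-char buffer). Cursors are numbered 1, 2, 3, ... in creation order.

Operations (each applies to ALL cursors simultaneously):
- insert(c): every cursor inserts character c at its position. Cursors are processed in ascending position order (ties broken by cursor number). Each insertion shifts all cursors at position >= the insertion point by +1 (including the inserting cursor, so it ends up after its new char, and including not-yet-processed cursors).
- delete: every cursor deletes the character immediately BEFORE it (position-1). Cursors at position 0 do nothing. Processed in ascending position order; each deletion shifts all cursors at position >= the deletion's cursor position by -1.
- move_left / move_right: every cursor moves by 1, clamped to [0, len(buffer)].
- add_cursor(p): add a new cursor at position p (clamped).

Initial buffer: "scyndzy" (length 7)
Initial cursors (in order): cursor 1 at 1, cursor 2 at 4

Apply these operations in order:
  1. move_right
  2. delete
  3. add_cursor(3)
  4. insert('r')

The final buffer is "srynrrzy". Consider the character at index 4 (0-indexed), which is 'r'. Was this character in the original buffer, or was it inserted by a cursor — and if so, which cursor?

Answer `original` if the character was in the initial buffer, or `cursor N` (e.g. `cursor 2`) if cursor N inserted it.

Answer: cursor 2

Derivation:
After op 1 (move_right): buffer="scyndzy" (len 7), cursors c1@2 c2@5, authorship .......
After op 2 (delete): buffer="synzy" (len 5), cursors c1@1 c2@3, authorship .....
After op 3 (add_cursor(3)): buffer="synzy" (len 5), cursors c1@1 c2@3 c3@3, authorship .....
After op 4 (insert('r')): buffer="srynrrzy" (len 8), cursors c1@2 c2@6 c3@6, authorship .1..23..
Authorship (.=original, N=cursor N): . 1 . . 2 3 . .
Index 4: author = 2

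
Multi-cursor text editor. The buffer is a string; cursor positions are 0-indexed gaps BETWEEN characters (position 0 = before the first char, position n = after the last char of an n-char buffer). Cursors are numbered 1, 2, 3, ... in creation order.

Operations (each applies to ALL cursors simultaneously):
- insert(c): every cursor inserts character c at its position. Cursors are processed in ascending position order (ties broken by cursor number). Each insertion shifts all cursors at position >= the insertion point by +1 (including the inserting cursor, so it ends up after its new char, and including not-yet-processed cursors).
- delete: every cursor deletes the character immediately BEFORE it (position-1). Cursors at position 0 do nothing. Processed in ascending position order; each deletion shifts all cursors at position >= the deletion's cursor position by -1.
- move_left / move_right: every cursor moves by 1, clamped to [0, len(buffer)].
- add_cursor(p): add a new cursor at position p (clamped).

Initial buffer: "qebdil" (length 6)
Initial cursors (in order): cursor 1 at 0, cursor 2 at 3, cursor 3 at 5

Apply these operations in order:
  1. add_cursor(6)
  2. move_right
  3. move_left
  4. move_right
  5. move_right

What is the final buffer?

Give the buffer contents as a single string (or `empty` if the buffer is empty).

After op 1 (add_cursor(6)): buffer="qebdil" (len 6), cursors c1@0 c2@3 c3@5 c4@6, authorship ......
After op 2 (move_right): buffer="qebdil" (len 6), cursors c1@1 c2@4 c3@6 c4@6, authorship ......
After op 3 (move_left): buffer="qebdil" (len 6), cursors c1@0 c2@3 c3@5 c4@5, authorship ......
After op 4 (move_right): buffer="qebdil" (len 6), cursors c1@1 c2@4 c3@6 c4@6, authorship ......
After op 5 (move_right): buffer="qebdil" (len 6), cursors c1@2 c2@5 c3@6 c4@6, authorship ......

Answer: qebdil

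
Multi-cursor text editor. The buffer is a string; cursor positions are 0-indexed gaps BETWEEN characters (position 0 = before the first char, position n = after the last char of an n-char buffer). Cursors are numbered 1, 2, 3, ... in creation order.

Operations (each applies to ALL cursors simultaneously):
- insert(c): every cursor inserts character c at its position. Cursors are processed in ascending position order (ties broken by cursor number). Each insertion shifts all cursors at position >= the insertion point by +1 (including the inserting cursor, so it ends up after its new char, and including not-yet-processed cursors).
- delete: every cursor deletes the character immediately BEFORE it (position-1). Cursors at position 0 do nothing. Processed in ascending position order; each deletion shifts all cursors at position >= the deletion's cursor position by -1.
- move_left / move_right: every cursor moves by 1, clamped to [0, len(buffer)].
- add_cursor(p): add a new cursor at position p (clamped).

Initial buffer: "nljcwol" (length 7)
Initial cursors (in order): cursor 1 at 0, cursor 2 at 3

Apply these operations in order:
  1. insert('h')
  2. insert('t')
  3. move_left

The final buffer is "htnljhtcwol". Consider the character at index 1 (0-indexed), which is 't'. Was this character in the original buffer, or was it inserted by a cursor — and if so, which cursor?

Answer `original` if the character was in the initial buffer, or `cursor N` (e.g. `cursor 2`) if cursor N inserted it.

After op 1 (insert('h')): buffer="hnljhcwol" (len 9), cursors c1@1 c2@5, authorship 1...2....
After op 2 (insert('t')): buffer="htnljhtcwol" (len 11), cursors c1@2 c2@7, authorship 11...22....
After op 3 (move_left): buffer="htnljhtcwol" (len 11), cursors c1@1 c2@6, authorship 11...22....
Authorship (.=original, N=cursor N): 1 1 . . . 2 2 . . . .
Index 1: author = 1

Answer: cursor 1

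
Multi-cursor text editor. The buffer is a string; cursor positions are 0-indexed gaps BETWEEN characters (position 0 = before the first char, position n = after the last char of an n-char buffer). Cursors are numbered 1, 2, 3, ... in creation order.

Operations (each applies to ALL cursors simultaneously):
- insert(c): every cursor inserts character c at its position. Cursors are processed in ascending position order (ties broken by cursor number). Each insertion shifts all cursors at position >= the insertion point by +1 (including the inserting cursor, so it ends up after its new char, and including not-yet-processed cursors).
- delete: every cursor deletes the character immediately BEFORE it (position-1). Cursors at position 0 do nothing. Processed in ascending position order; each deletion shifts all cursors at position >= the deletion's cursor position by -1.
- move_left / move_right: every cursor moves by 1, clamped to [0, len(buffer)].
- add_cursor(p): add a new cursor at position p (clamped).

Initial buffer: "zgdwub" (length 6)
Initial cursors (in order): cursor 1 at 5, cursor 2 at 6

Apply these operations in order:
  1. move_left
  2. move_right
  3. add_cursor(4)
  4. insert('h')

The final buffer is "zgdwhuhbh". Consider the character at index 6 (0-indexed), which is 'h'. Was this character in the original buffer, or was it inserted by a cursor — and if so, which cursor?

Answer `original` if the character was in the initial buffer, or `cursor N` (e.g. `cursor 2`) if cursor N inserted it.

After op 1 (move_left): buffer="zgdwub" (len 6), cursors c1@4 c2@5, authorship ......
After op 2 (move_right): buffer="zgdwub" (len 6), cursors c1@5 c2@6, authorship ......
After op 3 (add_cursor(4)): buffer="zgdwub" (len 6), cursors c3@4 c1@5 c2@6, authorship ......
After op 4 (insert('h')): buffer="zgdwhuhbh" (len 9), cursors c3@5 c1@7 c2@9, authorship ....3.1.2
Authorship (.=original, N=cursor N): . . . . 3 . 1 . 2
Index 6: author = 1

Answer: cursor 1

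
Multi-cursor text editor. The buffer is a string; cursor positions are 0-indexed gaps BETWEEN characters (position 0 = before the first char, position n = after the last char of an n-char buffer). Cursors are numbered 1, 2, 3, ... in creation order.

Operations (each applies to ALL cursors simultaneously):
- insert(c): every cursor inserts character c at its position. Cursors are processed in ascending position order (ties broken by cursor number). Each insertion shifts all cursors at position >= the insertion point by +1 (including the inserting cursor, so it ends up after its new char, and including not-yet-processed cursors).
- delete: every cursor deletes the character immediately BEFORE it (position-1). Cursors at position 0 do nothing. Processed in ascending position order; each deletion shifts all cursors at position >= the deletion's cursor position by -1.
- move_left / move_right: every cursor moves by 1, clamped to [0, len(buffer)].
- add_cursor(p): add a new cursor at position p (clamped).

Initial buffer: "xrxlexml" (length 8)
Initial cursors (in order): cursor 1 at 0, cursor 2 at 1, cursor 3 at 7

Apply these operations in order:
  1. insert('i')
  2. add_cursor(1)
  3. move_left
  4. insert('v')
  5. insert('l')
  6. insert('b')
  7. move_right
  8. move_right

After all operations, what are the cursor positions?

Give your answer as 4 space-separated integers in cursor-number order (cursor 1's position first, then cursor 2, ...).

After op 1 (insert('i')): buffer="ixirxlexmil" (len 11), cursors c1@1 c2@3 c3@10, authorship 1.2......3.
After op 2 (add_cursor(1)): buffer="ixirxlexmil" (len 11), cursors c1@1 c4@1 c2@3 c3@10, authorship 1.2......3.
After op 3 (move_left): buffer="ixirxlexmil" (len 11), cursors c1@0 c4@0 c2@2 c3@9, authorship 1.2......3.
After op 4 (insert('v')): buffer="vvixvirxlexmvil" (len 15), cursors c1@2 c4@2 c2@5 c3@13, authorship 141.22......33.
After op 5 (insert('l')): buffer="vvllixvlirxlexmvlil" (len 19), cursors c1@4 c4@4 c2@8 c3@17, authorship 14141.222......333.
After op 6 (insert('b')): buffer="vvllbbixvlbirxlexmvlbil" (len 23), cursors c1@6 c4@6 c2@11 c3@21, authorship 1414141.2222......3333.
After op 7 (move_right): buffer="vvllbbixvlbirxlexmvlbil" (len 23), cursors c1@7 c4@7 c2@12 c3@22, authorship 1414141.2222......3333.
After op 8 (move_right): buffer="vvllbbixvlbirxlexmvlbil" (len 23), cursors c1@8 c4@8 c2@13 c3@23, authorship 1414141.2222......3333.

Answer: 8 13 23 8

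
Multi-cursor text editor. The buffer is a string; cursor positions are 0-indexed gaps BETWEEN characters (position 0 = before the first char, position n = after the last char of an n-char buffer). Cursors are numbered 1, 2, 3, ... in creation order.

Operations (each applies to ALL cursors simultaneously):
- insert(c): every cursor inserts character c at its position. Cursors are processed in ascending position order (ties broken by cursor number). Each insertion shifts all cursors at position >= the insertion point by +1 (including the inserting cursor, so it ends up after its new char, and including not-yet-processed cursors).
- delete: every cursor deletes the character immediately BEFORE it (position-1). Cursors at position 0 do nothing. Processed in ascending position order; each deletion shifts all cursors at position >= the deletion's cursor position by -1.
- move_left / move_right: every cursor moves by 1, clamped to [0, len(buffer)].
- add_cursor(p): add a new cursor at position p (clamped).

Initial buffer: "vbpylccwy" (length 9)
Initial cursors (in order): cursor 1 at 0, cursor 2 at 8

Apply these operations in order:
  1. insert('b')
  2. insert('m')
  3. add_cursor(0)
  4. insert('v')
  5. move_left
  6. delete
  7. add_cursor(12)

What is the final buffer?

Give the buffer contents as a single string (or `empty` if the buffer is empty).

Answer: vbvvbpylccwbvy

Derivation:
After op 1 (insert('b')): buffer="bvbpylccwby" (len 11), cursors c1@1 c2@10, authorship 1........2.
After op 2 (insert('m')): buffer="bmvbpylccwbmy" (len 13), cursors c1@2 c2@12, authorship 11........22.
After op 3 (add_cursor(0)): buffer="bmvbpylccwbmy" (len 13), cursors c3@0 c1@2 c2@12, authorship 11........22.
After op 4 (insert('v')): buffer="vbmvvbpylccwbmvy" (len 16), cursors c3@1 c1@4 c2@15, authorship 3111........222.
After op 5 (move_left): buffer="vbmvvbpylccwbmvy" (len 16), cursors c3@0 c1@3 c2@14, authorship 3111........222.
After op 6 (delete): buffer="vbvvbpylccwbvy" (len 14), cursors c3@0 c1@2 c2@12, authorship 311........22.
After op 7 (add_cursor(12)): buffer="vbvvbpylccwbvy" (len 14), cursors c3@0 c1@2 c2@12 c4@12, authorship 311........22.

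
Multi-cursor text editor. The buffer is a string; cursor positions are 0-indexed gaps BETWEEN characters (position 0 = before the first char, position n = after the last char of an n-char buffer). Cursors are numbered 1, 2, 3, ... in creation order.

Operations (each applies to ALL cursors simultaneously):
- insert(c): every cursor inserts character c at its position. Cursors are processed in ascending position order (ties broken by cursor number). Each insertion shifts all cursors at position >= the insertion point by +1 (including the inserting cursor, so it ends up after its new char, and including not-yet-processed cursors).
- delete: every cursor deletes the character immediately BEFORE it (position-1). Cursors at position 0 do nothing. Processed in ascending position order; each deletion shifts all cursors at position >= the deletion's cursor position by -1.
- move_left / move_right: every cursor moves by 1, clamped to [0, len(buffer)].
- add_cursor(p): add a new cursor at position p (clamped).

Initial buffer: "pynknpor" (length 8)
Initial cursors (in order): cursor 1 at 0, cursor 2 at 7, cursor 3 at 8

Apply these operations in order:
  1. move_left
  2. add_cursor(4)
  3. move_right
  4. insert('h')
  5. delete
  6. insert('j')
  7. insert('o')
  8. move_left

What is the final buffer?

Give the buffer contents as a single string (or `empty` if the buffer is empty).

Answer: pjoynknjopojorjo

Derivation:
After op 1 (move_left): buffer="pynknpor" (len 8), cursors c1@0 c2@6 c3@7, authorship ........
After op 2 (add_cursor(4)): buffer="pynknpor" (len 8), cursors c1@0 c4@4 c2@6 c3@7, authorship ........
After op 3 (move_right): buffer="pynknpor" (len 8), cursors c1@1 c4@5 c2@7 c3@8, authorship ........
After op 4 (insert('h')): buffer="phynknhpohrh" (len 12), cursors c1@2 c4@7 c2@10 c3@12, authorship .1....4..2.3
After op 5 (delete): buffer="pynknpor" (len 8), cursors c1@1 c4@5 c2@7 c3@8, authorship ........
After op 6 (insert('j')): buffer="pjynknjpojrj" (len 12), cursors c1@2 c4@7 c2@10 c3@12, authorship .1....4..2.3
After op 7 (insert('o')): buffer="pjoynknjopojorjo" (len 16), cursors c1@3 c4@9 c2@13 c3@16, authorship .11....44..22.33
After op 8 (move_left): buffer="pjoynknjopojorjo" (len 16), cursors c1@2 c4@8 c2@12 c3@15, authorship .11....44..22.33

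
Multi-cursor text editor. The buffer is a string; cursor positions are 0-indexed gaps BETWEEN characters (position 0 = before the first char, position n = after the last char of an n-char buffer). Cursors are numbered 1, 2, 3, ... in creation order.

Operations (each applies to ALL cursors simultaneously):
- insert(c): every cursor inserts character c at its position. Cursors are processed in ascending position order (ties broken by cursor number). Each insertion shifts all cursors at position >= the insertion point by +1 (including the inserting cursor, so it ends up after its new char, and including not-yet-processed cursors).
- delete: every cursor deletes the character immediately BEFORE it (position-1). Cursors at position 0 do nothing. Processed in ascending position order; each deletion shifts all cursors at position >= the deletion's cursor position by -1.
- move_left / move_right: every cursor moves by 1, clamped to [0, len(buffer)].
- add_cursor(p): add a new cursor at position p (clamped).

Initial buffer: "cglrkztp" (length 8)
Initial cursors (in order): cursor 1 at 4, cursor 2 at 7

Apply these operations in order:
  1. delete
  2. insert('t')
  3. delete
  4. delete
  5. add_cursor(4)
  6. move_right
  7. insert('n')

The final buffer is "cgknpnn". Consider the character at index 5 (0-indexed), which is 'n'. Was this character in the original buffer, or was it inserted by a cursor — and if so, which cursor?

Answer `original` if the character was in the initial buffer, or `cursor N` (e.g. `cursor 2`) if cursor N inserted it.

Answer: cursor 2

Derivation:
After op 1 (delete): buffer="cglkzp" (len 6), cursors c1@3 c2@5, authorship ......
After op 2 (insert('t')): buffer="cgltkztp" (len 8), cursors c1@4 c2@7, authorship ...1..2.
After op 3 (delete): buffer="cglkzp" (len 6), cursors c1@3 c2@5, authorship ......
After op 4 (delete): buffer="cgkp" (len 4), cursors c1@2 c2@3, authorship ....
After op 5 (add_cursor(4)): buffer="cgkp" (len 4), cursors c1@2 c2@3 c3@4, authorship ....
After op 6 (move_right): buffer="cgkp" (len 4), cursors c1@3 c2@4 c3@4, authorship ....
After op 7 (insert('n')): buffer="cgknpnn" (len 7), cursors c1@4 c2@7 c3@7, authorship ...1.23
Authorship (.=original, N=cursor N): . . . 1 . 2 3
Index 5: author = 2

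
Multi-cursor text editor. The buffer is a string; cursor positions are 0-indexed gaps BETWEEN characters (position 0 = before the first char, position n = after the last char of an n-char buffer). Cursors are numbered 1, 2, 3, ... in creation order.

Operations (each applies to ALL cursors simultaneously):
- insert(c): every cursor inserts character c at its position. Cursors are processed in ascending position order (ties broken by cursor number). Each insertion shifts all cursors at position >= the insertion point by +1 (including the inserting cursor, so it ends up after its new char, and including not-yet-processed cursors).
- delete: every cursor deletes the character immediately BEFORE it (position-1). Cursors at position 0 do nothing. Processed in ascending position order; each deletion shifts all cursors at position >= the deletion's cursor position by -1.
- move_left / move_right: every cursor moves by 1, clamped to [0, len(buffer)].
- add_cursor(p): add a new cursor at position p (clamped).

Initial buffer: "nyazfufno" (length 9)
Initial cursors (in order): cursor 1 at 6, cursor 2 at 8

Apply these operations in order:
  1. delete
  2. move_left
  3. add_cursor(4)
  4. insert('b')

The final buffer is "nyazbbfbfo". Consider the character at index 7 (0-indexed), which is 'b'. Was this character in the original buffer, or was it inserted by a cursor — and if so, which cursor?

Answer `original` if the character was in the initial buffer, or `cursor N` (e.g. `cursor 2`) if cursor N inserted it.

After op 1 (delete): buffer="nyazffo" (len 7), cursors c1@5 c2@6, authorship .......
After op 2 (move_left): buffer="nyazffo" (len 7), cursors c1@4 c2@5, authorship .......
After op 3 (add_cursor(4)): buffer="nyazffo" (len 7), cursors c1@4 c3@4 c2@5, authorship .......
After op 4 (insert('b')): buffer="nyazbbfbfo" (len 10), cursors c1@6 c3@6 c2@8, authorship ....13.2..
Authorship (.=original, N=cursor N): . . . . 1 3 . 2 . .
Index 7: author = 2

Answer: cursor 2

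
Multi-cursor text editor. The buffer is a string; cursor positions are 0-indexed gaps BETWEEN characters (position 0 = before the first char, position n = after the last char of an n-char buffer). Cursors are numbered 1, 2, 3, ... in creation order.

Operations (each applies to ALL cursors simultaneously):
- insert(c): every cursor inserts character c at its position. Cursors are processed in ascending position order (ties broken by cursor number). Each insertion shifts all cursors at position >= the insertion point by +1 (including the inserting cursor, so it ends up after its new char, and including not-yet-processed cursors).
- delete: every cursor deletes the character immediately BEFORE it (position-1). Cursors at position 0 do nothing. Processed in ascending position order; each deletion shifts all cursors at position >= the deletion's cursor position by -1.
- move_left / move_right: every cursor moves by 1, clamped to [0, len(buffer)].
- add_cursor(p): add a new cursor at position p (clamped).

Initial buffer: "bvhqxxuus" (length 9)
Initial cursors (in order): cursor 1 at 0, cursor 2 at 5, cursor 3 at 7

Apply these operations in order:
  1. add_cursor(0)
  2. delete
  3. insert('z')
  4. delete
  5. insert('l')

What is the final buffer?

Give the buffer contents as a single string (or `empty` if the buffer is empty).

After op 1 (add_cursor(0)): buffer="bvhqxxuus" (len 9), cursors c1@0 c4@0 c2@5 c3@7, authorship .........
After op 2 (delete): buffer="bvhqxus" (len 7), cursors c1@0 c4@0 c2@4 c3@5, authorship .......
After op 3 (insert('z')): buffer="zzbvhqzxzus" (len 11), cursors c1@2 c4@2 c2@7 c3@9, authorship 14....2.3..
After op 4 (delete): buffer="bvhqxus" (len 7), cursors c1@0 c4@0 c2@4 c3@5, authorship .......
After op 5 (insert('l')): buffer="llbvhqlxlus" (len 11), cursors c1@2 c4@2 c2@7 c3@9, authorship 14....2.3..

Answer: llbvhqlxlus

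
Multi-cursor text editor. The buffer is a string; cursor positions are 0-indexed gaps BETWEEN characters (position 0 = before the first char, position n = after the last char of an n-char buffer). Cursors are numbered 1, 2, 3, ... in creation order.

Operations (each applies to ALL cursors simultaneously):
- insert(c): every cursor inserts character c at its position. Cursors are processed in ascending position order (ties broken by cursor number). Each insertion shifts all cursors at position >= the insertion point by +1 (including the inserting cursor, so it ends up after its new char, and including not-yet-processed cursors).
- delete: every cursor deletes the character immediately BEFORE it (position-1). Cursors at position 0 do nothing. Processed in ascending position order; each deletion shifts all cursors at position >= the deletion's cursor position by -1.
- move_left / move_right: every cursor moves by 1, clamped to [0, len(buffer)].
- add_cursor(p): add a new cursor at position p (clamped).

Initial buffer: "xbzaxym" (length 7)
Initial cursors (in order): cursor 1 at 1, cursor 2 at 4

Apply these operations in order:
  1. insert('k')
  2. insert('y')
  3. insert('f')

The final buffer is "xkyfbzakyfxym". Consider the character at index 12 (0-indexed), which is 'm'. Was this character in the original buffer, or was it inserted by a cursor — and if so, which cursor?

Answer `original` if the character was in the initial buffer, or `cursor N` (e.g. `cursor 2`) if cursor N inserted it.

After op 1 (insert('k')): buffer="xkbzakxym" (len 9), cursors c1@2 c2@6, authorship .1...2...
After op 2 (insert('y')): buffer="xkybzakyxym" (len 11), cursors c1@3 c2@8, authorship .11...22...
After op 3 (insert('f')): buffer="xkyfbzakyfxym" (len 13), cursors c1@4 c2@10, authorship .111...222...
Authorship (.=original, N=cursor N): . 1 1 1 . . . 2 2 2 . . .
Index 12: author = original

Answer: original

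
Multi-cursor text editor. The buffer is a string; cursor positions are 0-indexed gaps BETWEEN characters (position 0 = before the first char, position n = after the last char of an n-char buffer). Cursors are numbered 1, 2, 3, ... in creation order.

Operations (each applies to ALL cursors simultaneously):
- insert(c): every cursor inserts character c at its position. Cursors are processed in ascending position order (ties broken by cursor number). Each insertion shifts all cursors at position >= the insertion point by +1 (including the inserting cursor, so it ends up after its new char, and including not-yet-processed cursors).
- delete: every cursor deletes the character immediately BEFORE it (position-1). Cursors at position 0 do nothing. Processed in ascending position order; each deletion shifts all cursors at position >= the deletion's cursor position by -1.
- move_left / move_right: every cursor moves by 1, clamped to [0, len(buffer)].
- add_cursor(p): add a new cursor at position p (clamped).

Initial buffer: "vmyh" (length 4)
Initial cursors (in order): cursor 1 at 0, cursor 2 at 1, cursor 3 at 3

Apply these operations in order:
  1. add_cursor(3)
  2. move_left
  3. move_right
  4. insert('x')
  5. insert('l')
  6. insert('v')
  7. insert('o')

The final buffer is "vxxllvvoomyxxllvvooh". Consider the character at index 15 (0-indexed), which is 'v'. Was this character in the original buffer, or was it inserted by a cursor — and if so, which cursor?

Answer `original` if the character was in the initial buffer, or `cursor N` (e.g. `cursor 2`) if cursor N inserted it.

Answer: cursor 3

Derivation:
After op 1 (add_cursor(3)): buffer="vmyh" (len 4), cursors c1@0 c2@1 c3@3 c4@3, authorship ....
After op 2 (move_left): buffer="vmyh" (len 4), cursors c1@0 c2@0 c3@2 c4@2, authorship ....
After op 3 (move_right): buffer="vmyh" (len 4), cursors c1@1 c2@1 c3@3 c4@3, authorship ....
After op 4 (insert('x')): buffer="vxxmyxxh" (len 8), cursors c1@3 c2@3 c3@7 c4@7, authorship .12..34.
After op 5 (insert('l')): buffer="vxxllmyxxllh" (len 12), cursors c1@5 c2@5 c3@11 c4@11, authorship .1212..3434.
After op 6 (insert('v')): buffer="vxxllvvmyxxllvvh" (len 16), cursors c1@7 c2@7 c3@15 c4@15, authorship .121212..343434.
After op 7 (insert('o')): buffer="vxxllvvoomyxxllvvooh" (len 20), cursors c1@9 c2@9 c3@19 c4@19, authorship .12121212..34343434.
Authorship (.=original, N=cursor N): . 1 2 1 2 1 2 1 2 . . 3 4 3 4 3 4 3 4 .
Index 15: author = 3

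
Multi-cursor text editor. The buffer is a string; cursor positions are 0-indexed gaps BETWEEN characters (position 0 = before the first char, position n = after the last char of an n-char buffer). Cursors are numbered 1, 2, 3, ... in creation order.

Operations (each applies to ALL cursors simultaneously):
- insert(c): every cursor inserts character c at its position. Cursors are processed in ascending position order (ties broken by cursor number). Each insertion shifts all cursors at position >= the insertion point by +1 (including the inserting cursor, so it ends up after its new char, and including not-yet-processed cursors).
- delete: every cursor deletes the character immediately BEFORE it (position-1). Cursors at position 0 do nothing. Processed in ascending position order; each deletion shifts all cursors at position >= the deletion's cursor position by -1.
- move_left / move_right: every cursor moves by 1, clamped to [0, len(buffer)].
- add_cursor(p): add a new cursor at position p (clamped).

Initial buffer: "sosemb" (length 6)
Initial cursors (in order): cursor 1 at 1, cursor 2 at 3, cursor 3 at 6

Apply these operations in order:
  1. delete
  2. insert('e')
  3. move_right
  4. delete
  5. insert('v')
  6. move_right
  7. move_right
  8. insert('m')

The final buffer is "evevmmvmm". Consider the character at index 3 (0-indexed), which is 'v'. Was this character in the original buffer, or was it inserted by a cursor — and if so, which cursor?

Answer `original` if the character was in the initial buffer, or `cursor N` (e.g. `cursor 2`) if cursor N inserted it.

After op 1 (delete): buffer="oem" (len 3), cursors c1@0 c2@1 c3@3, authorship ...
After op 2 (insert('e')): buffer="eoeeme" (len 6), cursors c1@1 c2@3 c3@6, authorship 1.2..3
After op 3 (move_right): buffer="eoeeme" (len 6), cursors c1@2 c2@4 c3@6, authorship 1.2..3
After op 4 (delete): buffer="eem" (len 3), cursors c1@1 c2@2 c3@3, authorship 12.
After op 5 (insert('v')): buffer="evevmv" (len 6), cursors c1@2 c2@4 c3@6, authorship 1122.3
After op 6 (move_right): buffer="evevmv" (len 6), cursors c1@3 c2@5 c3@6, authorship 1122.3
After op 7 (move_right): buffer="evevmv" (len 6), cursors c1@4 c2@6 c3@6, authorship 1122.3
After op 8 (insert('m')): buffer="evevmmvmm" (len 9), cursors c1@5 c2@9 c3@9, authorship 11221.323
Authorship (.=original, N=cursor N): 1 1 2 2 1 . 3 2 3
Index 3: author = 2

Answer: cursor 2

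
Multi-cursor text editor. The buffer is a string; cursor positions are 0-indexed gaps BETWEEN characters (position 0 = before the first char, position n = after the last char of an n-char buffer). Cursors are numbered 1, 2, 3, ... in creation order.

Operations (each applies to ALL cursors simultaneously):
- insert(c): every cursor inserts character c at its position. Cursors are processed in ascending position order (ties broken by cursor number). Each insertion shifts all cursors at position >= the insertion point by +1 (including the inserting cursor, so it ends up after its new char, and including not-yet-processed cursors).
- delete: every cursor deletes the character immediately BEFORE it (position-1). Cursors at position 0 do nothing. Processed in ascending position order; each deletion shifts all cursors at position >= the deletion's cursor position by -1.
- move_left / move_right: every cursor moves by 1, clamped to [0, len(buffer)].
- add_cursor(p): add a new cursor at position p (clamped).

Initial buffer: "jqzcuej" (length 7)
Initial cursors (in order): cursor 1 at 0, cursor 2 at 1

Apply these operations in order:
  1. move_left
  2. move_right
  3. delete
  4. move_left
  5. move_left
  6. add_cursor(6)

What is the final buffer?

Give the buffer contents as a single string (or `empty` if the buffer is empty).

Answer: qzcuej

Derivation:
After op 1 (move_left): buffer="jqzcuej" (len 7), cursors c1@0 c2@0, authorship .......
After op 2 (move_right): buffer="jqzcuej" (len 7), cursors c1@1 c2@1, authorship .......
After op 3 (delete): buffer="qzcuej" (len 6), cursors c1@0 c2@0, authorship ......
After op 4 (move_left): buffer="qzcuej" (len 6), cursors c1@0 c2@0, authorship ......
After op 5 (move_left): buffer="qzcuej" (len 6), cursors c1@0 c2@0, authorship ......
After op 6 (add_cursor(6)): buffer="qzcuej" (len 6), cursors c1@0 c2@0 c3@6, authorship ......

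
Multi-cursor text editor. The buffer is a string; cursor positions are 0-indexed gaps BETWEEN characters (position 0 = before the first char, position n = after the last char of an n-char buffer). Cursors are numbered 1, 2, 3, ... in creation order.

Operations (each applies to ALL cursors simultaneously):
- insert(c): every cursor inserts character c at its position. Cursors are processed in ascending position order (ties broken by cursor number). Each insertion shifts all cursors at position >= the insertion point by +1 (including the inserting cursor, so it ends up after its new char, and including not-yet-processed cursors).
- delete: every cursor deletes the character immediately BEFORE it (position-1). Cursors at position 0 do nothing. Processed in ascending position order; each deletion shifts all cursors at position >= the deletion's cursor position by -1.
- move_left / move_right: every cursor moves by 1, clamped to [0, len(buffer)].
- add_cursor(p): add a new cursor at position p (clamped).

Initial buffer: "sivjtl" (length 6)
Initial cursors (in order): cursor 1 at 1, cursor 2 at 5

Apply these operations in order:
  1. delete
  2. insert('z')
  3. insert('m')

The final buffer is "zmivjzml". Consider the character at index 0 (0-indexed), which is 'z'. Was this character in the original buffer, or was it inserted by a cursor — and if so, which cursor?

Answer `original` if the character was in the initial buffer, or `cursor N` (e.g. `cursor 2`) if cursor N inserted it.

After op 1 (delete): buffer="ivjl" (len 4), cursors c1@0 c2@3, authorship ....
After op 2 (insert('z')): buffer="zivjzl" (len 6), cursors c1@1 c2@5, authorship 1...2.
After op 3 (insert('m')): buffer="zmivjzml" (len 8), cursors c1@2 c2@7, authorship 11...22.
Authorship (.=original, N=cursor N): 1 1 . . . 2 2 .
Index 0: author = 1

Answer: cursor 1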